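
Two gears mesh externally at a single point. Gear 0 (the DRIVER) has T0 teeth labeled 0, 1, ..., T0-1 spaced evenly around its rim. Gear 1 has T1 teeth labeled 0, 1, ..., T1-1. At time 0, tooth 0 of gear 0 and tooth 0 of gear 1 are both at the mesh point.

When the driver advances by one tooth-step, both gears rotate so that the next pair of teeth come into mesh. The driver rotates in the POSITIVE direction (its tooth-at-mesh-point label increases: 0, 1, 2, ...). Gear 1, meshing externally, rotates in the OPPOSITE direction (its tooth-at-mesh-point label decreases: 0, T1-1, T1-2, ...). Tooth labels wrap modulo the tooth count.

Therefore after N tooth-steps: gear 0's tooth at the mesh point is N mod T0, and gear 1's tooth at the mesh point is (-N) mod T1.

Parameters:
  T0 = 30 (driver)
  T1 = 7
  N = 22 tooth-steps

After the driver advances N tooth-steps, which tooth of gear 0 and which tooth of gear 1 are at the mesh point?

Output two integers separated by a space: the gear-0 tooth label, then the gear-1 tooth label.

Gear 0 (driver, T0=30): tooth at mesh = N mod T0
  22 = 0 * 30 + 22, so 22 mod 30 = 22
  gear 0 tooth = 22
Gear 1 (driven, T1=7): tooth at mesh = (-N) mod T1
  22 = 3 * 7 + 1, so 22 mod 7 = 1
  (-22) mod 7 = (-1) mod 7 = 7 - 1 = 6
Mesh after 22 steps: gear-0 tooth 22 meets gear-1 tooth 6

Answer: 22 6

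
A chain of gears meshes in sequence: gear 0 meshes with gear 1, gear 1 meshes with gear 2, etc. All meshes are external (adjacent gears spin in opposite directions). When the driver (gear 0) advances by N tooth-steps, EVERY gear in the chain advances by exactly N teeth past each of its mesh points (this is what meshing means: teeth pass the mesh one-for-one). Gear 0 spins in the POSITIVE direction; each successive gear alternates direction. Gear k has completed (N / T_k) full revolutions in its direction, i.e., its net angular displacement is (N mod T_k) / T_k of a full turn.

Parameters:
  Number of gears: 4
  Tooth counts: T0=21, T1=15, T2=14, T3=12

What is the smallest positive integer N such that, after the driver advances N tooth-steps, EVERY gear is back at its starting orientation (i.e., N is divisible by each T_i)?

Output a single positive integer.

Answer: 420

Derivation:
Gear k returns to start when N is a multiple of T_k.
All gears at start simultaneously when N is a common multiple of [21, 15, 14, 12]; the smallest such N is lcm(21, 15, 14, 12).
Start: lcm = T0 = 21
Fold in T1=15: gcd(21, 15) = 3; lcm(21, 15) = 21 * 15 / 3 = 315 / 3 = 105
Fold in T2=14: gcd(105, 14) = 7; lcm(105, 14) = 105 * 14 / 7 = 1470 / 7 = 210
Fold in T3=12: gcd(210, 12) = 6; lcm(210, 12) = 210 * 12 / 6 = 2520 / 6 = 420
Full cycle length = 420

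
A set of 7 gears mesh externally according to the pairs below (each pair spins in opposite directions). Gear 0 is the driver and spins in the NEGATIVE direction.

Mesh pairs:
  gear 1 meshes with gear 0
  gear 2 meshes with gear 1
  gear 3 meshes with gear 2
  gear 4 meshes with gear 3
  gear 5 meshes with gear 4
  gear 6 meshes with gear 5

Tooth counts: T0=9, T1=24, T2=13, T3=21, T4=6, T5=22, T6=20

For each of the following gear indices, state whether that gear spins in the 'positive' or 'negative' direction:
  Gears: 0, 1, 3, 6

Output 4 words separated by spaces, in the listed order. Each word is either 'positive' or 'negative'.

Gear 0 (driver): negative (depth 0)
  gear 1: meshes with gear 0 -> depth 1 -> positive (opposite of gear 0)
  gear 2: meshes with gear 1 -> depth 2 -> negative (opposite of gear 1)
  gear 3: meshes with gear 2 -> depth 3 -> positive (opposite of gear 2)
  gear 4: meshes with gear 3 -> depth 4 -> negative (opposite of gear 3)
  gear 5: meshes with gear 4 -> depth 5 -> positive (opposite of gear 4)
  gear 6: meshes with gear 5 -> depth 6 -> negative (opposite of gear 5)
Queried indices 0, 1, 3, 6 -> negative, positive, positive, negative

Answer: negative positive positive negative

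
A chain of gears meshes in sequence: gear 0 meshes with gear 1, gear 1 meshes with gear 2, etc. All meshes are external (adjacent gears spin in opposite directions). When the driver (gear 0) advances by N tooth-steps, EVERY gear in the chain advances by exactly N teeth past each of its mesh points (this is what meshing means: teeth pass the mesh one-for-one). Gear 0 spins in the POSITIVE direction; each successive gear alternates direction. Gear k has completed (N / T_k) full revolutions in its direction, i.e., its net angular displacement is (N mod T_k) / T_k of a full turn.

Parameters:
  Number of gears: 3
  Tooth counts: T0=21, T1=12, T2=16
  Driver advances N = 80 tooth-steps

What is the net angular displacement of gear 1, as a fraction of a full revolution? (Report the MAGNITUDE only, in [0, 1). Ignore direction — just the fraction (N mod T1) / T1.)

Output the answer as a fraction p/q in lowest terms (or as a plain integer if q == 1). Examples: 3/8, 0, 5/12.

Chain of 3 gears, tooth counts: [21, 12, 16]
  gear 0: T0=21, direction=positive, advance = 80 mod 21 = 17 teeth = 17/21 turn
  gear 1: T1=12, direction=negative, advance = 80 mod 12 = 8 teeth = 8/12 turn
  gear 2: T2=16, direction=positive, advance = 80 mod 16 = 0 teeth = 0/16 turn
Gear 1: 80 mod 12 = 8
Fraction = 8 / 12 = 2/3 (gcd(8,12)=4) = 2/3

Answer: 2/3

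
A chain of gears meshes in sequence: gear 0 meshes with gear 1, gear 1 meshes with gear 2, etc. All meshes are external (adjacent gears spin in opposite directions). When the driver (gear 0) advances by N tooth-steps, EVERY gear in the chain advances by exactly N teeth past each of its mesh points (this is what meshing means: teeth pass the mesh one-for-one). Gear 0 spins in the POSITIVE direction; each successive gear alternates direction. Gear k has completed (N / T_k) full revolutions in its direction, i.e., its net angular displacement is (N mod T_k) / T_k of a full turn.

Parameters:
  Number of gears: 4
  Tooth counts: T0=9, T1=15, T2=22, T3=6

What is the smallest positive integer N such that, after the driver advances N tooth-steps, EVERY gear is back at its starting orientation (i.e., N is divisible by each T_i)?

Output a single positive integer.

Answer: 990

Derivation:
Gear k returns to start when N is a multiple of T_k.
All gears at start simultaneously when N is a common multiple of [9, 15, 22, 6]; the smallest such N is lcm(9, 15, 22, 6).
Start: lcm = T0 = 9
Fold in T1=15: gcd(9, 15) = 3; lcm(9, 15) = 9 * 15 / 3 = 135 / 3 = 45
Fold in T2=22: gcd(45, 22) = 1; lcm(45, 22) = 45 * 22 / 1 = 990 / 1 = 990
Fold in T3=6: gcd(990, 6) = 6; lcm(990, 6) = 990 * 6 / 6 = 5940 / 6 = 990
Full cycle length = 990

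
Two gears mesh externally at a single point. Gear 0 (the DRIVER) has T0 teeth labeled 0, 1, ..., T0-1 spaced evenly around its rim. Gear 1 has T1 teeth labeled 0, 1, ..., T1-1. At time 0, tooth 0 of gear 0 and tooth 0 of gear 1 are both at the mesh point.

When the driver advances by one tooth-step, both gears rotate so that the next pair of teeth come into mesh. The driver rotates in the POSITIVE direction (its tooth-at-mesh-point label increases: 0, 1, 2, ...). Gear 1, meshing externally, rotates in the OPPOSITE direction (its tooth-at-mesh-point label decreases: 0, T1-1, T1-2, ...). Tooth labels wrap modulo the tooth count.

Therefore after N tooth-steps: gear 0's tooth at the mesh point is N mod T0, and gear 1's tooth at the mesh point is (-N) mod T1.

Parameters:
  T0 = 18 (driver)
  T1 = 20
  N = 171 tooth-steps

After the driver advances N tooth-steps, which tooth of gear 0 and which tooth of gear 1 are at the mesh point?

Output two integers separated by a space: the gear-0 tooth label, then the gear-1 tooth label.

Gear 0 (driver, T0=18): tooth at mesh = N mod T0
  171 = 9 * 18 + 9, so 171 mod 18 = 9
  gear 0 tooth = 9
Gear 1 (driven, T1=20): tooth at mesh = (-N) mod T1
  171 = 8 * 20 + 11, so 171 mod 20 = 11
  (-171) mod 20 = (-11) mod 20 = 20 - 11 = 9
Mesh after 171 steps: gear-0 tooth 9 meets gear-1 tooth 9

Answer: 9 9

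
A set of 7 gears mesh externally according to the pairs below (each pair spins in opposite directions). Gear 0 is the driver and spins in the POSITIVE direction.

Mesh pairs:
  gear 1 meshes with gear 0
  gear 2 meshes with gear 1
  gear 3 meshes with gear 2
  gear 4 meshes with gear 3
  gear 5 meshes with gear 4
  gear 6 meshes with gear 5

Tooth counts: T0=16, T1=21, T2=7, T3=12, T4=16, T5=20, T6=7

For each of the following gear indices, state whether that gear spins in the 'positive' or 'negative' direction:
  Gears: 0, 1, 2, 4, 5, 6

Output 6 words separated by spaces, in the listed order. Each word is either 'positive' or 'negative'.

Gear 0 (driver): positive (depth 0)
  gear 1: meshes with gear 0 -> depth 1 -> negative (opposite of gear 0)
  gear 2: meshes with gear 1 -> depth 2 -> positive (opposite of gear 1)
  gear 3: meshes with gear 2 -> depth 3 -> negative (opposite of gear 2)
  gear 4: meshes with gear 3 -> depth 4 -> positive (opposite of gear 3)
  gear 5: meshes with gear 4 -> depth 5 -> negative (opposite of gear 4)
  gear 6: meshes with gear 5 -> depth 6 -> positive (opposite of gear 5)
Queried indices 0, 1, 2, 4, 5, 6 -> positive, negative, positive, positive, negative, positive

Answer: positive negative positive positive negative positive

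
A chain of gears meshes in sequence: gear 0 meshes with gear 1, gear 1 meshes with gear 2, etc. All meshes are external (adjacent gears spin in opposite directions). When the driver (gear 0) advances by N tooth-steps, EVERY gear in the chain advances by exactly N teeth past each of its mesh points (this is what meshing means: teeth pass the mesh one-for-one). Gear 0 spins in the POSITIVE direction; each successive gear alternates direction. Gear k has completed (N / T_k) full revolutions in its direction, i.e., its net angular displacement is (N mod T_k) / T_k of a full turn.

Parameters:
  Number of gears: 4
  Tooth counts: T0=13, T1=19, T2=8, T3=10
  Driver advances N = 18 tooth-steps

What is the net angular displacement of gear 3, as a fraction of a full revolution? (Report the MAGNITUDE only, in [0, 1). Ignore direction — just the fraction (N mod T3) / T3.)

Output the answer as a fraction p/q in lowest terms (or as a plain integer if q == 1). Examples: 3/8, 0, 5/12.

Answer: 4/5

Derivation:
Chain of 4 gears, tooth counts: [13, 19, 8, 10]
  gear 0: T0=13, direction=positive, advance = 18 mod 13 = 5 teeth = 5/13 turn
  gear 1: T1=19, direction=negative, advance = 18 mod 19 = 18 teeth = 18/19 turn
  gear 2: T2=8, direction=positive, advance = 18 mod 8 = 2 teeth = 2/8 turn
  gear 3: T3=10, direction=negative, advance = 18 mod 10 = 8 teeth = 8/10 turn
Gear 3: 18 mod 10 = 8
Fraction = 8 / 10 = 4/5 (gcd(8,10)=2) = 4/5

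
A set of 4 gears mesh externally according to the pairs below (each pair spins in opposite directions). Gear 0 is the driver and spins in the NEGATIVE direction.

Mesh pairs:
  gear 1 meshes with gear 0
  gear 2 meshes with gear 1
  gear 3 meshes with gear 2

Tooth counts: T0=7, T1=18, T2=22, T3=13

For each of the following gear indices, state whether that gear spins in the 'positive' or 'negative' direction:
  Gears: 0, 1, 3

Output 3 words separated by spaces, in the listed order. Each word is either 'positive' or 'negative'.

Answer: negative positive positive

Derivation:
Gear 0 (driver): negative (depth 0)
  gear 1: meshes with gear 0 -> depth 1 -> positive (opposite of gear 0)
  gear 2: meshes with gear 1 -> depth 2 -> negative (opposite of gear 1)
  gear 3: meshes with gear 2 -> depth 3 -> positive (opposite of gear 2)
Queried indices 0, 1, 3 -> negative, positive, positive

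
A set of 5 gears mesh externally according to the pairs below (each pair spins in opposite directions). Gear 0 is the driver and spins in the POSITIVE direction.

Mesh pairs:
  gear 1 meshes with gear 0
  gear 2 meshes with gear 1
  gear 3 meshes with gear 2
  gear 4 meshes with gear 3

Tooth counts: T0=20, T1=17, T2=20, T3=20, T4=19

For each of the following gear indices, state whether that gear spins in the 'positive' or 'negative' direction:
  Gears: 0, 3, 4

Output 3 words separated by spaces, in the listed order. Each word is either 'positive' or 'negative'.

Answer: positive negative positive

Derivation:
Gear 0 (driver): positive (depth 0)
  gear 1: meshes with gear 0 -> depth 1 -> negative (opposite of gear 0)
  gear 2: meshes with gear 1 -> depth 2 -> positive (opposite of gear 1)
  gear 3: meshes with gear 2 -> depth 3 -> negative (opposite of gear 2)
  gear 4: meshes with gear 3 -> depth 4 -> positive (opposite of gear 3)
Queried indices 0, 3, 4 -> positive, negative, positive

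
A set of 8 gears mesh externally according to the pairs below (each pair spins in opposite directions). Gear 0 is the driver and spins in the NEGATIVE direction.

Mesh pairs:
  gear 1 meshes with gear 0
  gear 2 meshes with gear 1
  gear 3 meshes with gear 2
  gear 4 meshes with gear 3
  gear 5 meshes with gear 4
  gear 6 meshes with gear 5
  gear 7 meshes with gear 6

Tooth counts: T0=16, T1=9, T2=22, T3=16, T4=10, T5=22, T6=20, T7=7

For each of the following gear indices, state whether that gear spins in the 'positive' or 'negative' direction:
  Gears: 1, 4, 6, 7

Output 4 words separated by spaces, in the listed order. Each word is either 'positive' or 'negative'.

Answer: positive negative negative positive

Derivation:
Gear 0 (driver): negative (depth 0)
  gear 1: meshes with gear 0 -> depth 1 -> positive (opposite of gear 0)
  gear 2: meshes with gear 1 -> depth 2 -> negative (opposite of gear 1)
  gear 3: meshes with gear 2 -> depth 3 -> positive (opposite of gear 2)
  gear 4: meshes with gear 3 -> depth 4 -> negative (opposite of gear 3)
  gear 5: meshes with gear 4 -> depth 5 -> positive (opposite of gear 4)
  gear 6: meshes with gear 5 -> depth 6 -> negative (opposite of gear 5)
  gear 7: meshes with gear 6 -> depth 7 -> positive (opposite of gear 6)
Queried indices 1, 4, 6, 7 -> positive, negative, negative, positive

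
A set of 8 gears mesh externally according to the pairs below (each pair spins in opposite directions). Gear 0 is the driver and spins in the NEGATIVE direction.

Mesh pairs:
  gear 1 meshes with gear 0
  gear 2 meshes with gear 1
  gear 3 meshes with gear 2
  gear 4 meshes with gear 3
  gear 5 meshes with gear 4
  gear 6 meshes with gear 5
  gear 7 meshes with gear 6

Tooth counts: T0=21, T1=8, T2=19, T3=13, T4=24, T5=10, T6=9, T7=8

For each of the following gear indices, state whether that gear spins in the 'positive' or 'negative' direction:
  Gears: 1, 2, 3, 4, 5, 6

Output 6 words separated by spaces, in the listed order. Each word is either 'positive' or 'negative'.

Answer: positive negative positive negative positive negative

Derivation:
Gear 0 (driver): negative (depth 0)
  gear 1: meshes with gear 0 -> depth 1 -> positive (opposite of gear 0)
  gear 2: meshes with gear 1 -> depth 2 -> negative (opposite of gear 1)
  gear 3: meshes with gear 2 -> depth 3 -> positive (opposite of gear 2)
  gear 4: meshes with gear 3 -> depth 4 -> negative (opposite of gear 3)
  gear 5: meshes with gear 4 -> depth 5 -> positive (opposite of gear 4)
  gear 6: meshes with gear 5 -> depth 6 -> negative (opposite of gear 5)
  gear 7: meshes with gear 6 -> depth 7 -> positive (opposite of gear 6)
Queried indices 1, 2, 3, 4, 5, 6 -> positive, negative, positive, negative, positive, negative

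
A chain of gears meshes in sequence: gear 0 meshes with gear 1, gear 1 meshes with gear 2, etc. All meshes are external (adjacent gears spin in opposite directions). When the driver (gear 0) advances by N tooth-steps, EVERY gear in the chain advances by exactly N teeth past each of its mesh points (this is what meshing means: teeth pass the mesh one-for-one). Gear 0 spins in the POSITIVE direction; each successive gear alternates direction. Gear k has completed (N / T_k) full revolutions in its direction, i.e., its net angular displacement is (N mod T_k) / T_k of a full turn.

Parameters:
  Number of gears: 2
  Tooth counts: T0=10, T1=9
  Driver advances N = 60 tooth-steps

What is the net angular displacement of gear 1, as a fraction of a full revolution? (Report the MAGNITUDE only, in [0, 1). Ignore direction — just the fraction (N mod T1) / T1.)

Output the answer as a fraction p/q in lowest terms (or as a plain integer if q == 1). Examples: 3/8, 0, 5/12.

Answer: 2/3

Derivation:
Chain of 2 gears, tooth counts: [10, 9]
  gear 0: T0=10, direction=positive, advance = 60 mod 10 = 0 teeth = 0/10 turn
  gear 1: T1=9, direction=negative, advance = 60 mod 9 = 6 teeth = 6/9 turn
Gear 1: 60 mod 9 = 6
Fraction = 6 / 9 = 2/3 (gcd(6,9)=3) = 2/3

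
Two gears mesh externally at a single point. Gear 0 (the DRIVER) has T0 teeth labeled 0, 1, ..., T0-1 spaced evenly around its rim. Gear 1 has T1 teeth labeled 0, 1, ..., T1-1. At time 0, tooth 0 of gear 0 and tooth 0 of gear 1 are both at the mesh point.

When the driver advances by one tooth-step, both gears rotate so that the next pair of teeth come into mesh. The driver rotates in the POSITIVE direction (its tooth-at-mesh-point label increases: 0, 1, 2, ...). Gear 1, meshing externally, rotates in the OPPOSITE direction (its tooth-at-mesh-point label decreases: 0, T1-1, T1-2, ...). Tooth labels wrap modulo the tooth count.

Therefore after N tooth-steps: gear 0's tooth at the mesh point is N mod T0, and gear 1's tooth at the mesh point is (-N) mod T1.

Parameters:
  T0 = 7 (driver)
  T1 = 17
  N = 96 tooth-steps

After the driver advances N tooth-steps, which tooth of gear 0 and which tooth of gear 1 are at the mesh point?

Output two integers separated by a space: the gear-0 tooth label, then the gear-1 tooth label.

Gear 0 (driver, T0=7): tooth at mesh = N mod T0
  96 = 13 * 7 + 5, so 96 mod 7 = 5
  gear 0 tooth = 5
Gear 1 (driven, T1=17): tooth at mesh = (-N) mod T1
  96 = 5 * 17 + 11, so 96 mod 17 = 11
  (-96) mod 17 = (-11) mod 17 = 17 - 11 = 6
Mesh after 96 steps: gear-0 tooth 5 meets gear-1 tooth 6

Answer: 5 6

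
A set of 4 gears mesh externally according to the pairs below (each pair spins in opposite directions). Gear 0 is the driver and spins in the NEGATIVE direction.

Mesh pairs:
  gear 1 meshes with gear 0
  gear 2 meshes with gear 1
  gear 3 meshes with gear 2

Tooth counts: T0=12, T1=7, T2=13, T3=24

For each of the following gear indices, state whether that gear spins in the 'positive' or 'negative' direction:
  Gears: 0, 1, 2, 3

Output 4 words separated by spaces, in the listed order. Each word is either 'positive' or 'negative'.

Answer: negative positive negative positive

Derivation:
Gear 0 (driver): negative (depth 0)
  gear 1: meshes with gear 0 -> depth 1 -> positive (opposite of gear 0)
  gear 2: meshes with gear 1 -> depth 2 -> negative (opposite of gear 1)
  gear 3: meshes with gear 2 -> depth 3 -> positive (opposite of gear 2)
Queried indices 0, 1, 2, 3 -> negative, positive, negative, positive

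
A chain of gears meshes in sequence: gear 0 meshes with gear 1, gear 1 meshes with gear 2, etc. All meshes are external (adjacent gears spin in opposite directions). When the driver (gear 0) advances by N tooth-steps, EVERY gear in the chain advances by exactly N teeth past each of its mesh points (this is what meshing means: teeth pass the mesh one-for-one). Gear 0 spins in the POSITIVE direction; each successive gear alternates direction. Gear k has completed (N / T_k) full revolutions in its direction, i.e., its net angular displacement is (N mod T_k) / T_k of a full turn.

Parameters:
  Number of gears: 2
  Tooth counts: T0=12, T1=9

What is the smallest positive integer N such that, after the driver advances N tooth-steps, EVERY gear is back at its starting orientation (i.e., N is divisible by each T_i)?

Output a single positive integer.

Answer: 36

Derivation:
Gear k returns to start when N is a multiple of T_k.
All gears at start simultaneously when N is a common multiple of [12, 9]; the smallest such N is lcm(12, 9).
Start: lcm = T0 = 12
Fold in T1=9: gcd(12, 9) = 3; lcm(12, 9) = 12 * 9 / 3 = 108 / 3 = 36
Full cycle length = 36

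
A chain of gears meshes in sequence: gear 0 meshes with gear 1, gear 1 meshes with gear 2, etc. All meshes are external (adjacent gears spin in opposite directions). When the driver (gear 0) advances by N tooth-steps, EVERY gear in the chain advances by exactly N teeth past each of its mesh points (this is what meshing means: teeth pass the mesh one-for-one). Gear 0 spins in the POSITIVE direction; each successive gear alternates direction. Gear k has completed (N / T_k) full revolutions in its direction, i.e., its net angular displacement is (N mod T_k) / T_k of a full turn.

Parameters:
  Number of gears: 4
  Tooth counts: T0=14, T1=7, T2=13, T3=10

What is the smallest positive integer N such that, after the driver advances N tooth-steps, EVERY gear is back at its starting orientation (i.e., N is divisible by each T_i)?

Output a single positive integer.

Gear k returns to start when N is a multiple of T_k.
All gears at start simultaneously when N is a common multiple of [14, 7, 13, 10]; the smallest such N is lcm(14, 7, 13, 10).
Start: lcm = T0 = 14
Fold in T1=7: gcd(14, 7) = 7; lcm(14, 7) = 14 * 7 / 7 = 98 / 7 = 14
Fold in T2=13: gcd(14, 13) = 1; lcm(14, 13) = 14 * 13 / 1 = 182 / 1 = 182
Fold in T3=10: gcd(182, 10) = 2; lcm(182, 10) = 182 * 10 / 2 = 1820 / 2 = 910
Full cycle length = 910

Answer: 910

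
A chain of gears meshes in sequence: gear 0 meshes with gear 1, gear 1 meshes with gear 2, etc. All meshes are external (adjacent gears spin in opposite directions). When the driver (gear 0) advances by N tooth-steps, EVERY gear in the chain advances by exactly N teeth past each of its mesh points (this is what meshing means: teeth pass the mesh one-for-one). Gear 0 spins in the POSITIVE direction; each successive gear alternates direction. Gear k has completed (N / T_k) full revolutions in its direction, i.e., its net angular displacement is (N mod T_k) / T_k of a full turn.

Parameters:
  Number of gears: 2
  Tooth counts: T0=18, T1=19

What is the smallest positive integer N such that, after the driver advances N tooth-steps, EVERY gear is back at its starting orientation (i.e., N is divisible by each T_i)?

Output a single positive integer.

Answer: 342

Derivation:
Gear k returns to start when N is a multiple of T_k.
All gears at start simultaneously when N is a common multiple of [18, 19]; the smallest such N is lcm(18, 19).
Start: lcm = T0 = 18
Fold in T1=19: gcd(18, 19) = 1; lcm(18, 19) = 18 * 19 / 1 = 342 / 1 = 342
Full cycle length = 342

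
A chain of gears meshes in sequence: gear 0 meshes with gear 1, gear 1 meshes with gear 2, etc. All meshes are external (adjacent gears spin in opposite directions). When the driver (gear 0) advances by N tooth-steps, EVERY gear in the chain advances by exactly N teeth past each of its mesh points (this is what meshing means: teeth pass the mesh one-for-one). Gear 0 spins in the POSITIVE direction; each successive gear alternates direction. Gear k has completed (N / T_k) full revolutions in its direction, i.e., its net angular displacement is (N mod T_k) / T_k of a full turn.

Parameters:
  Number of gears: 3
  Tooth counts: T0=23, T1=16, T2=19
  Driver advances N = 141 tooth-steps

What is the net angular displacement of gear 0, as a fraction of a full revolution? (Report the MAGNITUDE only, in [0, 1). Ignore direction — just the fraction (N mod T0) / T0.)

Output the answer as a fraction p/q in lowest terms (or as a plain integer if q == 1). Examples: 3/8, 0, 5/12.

Chain of 3 gears, tooth counts: [23, 16, 19]
  gear 0: T0=23, direction=positive, advance = 141 mod 23 = 3 teeth = 3/23 turn
  gear 1: T1=16, direction=negative, advance = 141 mod 16 = 13 teeth = 13/16 turn
  gear 2: T2=19, direction=positive, advance = 141 mod 19 = 8 teeth = 8/19 turn
Gear 0: 141 mod 23 = 3
Fraction = 3 / 23 = 3/23 (gcd(3,23)=1) = 3/23

Answer: 3/23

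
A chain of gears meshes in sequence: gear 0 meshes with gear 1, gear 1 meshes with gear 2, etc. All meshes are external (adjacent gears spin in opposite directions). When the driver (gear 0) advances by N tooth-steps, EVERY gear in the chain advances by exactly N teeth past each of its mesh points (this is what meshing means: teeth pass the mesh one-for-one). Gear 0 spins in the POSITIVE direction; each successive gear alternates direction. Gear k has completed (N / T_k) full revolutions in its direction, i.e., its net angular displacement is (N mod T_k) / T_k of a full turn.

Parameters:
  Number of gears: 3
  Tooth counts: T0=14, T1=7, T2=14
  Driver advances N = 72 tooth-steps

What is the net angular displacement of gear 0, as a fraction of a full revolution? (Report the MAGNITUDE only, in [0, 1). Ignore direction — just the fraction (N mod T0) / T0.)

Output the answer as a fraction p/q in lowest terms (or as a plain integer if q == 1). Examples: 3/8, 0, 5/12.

Chain of 3 gears, tooth counts: [14, 7, 14]
  gear 0: T0=14, direction=positive, advance = 72 mod 14 = 2 teeth = 2/14 turn
  gear 1: T1=7, direction=negative, advance = 72 mod 7 = 2 teeth = 2/7 turn
  gear 2: T2=14, direction=positive, advance = 72 mod 14 = 2 teeth = 2/14 turn
Gear 0: 72 mod 14 = 2
Fraction = 2 / 14 = 1/7 (gcd(2,14)=2) = 1/7

Answer: 1/7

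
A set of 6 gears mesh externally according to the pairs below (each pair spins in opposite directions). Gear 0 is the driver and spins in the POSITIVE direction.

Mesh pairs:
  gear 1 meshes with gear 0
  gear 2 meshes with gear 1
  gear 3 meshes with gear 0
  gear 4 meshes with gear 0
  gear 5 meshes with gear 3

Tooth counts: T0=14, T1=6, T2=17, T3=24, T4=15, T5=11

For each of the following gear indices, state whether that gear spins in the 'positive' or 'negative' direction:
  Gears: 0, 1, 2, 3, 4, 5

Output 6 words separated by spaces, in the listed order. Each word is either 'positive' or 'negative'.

Gear 0 (driver): positive (depth 0)
  gear 1: meshes with gear 0 -> depth 1 -> negative (opposite of gear 0)
  gear 2: meshes with gear 1 -> depth 2 -> positive (opposite of gear 1)
  gear 3: meshes with gear 0 -> depth 1 -> negative (opposite of gear 0)
  gear 4: meshes with gear 0 -> depth 1 -> negative (opposite of gear 0)
  gear 5: meshes with gear 3 -> depth 2 -> positive (opposite of gear 3)
Queried indices 0, 1, 2, 3, 4, 5 -> positive, negative, positive, negative, negative, positive

Answer: positive negative positive negative negative positive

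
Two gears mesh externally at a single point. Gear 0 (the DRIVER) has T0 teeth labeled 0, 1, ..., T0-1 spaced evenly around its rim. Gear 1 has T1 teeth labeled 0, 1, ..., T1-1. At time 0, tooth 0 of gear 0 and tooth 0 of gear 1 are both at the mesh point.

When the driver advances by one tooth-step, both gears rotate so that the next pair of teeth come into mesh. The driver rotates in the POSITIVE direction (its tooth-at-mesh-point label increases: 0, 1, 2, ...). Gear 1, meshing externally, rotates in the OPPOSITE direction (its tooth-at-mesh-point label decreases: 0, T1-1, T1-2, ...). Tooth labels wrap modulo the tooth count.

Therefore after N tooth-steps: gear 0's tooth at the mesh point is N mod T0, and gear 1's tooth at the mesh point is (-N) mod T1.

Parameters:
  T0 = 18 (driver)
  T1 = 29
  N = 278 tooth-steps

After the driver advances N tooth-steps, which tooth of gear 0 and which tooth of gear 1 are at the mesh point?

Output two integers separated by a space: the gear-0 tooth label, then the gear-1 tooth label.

Gear 0 (driver, T0=18): tooth at mesh = N mod T0
  278 = 15 * 18 + 8, so 278 mod 18 = 8
  gear 0 tooth = 8
Gear 1 (driven, T1=29): tooth at mesh = (-N) mod T1
  278 = 9 * 29 + 17, so 278 mod 29 = 17
  (-278) mod 29 = (-17) mod 29 = 29 - 17 = 12
Mesh after 278 steps: gear-0 tooth 8 meets gear-1 tooth 12

Answer: 8 12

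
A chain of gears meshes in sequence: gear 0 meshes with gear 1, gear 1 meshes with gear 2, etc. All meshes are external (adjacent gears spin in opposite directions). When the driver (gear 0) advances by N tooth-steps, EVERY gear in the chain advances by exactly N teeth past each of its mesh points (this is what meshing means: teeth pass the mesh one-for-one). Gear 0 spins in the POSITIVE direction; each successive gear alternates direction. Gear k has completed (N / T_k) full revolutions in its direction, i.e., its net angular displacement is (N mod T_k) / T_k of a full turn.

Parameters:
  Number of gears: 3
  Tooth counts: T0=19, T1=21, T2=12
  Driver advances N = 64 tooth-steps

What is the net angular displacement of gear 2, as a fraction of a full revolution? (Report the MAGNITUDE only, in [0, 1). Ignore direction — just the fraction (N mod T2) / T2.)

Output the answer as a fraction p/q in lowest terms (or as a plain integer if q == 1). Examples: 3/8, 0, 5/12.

Chain of 3 gears, tooth counts: [19, 21, 12]
  gear 0: T0=19, direction=positive, advance = 64 mod 19 = 7 teeth = 7/19 turn
  gear 1: T1=21, direction=negative, advance = 64 mod 21 = 1 teeth = 1/21 turn
  gear 2: T2=12, direction=positive, advance = 64 mod 12 = 4 teeth = 4/12 turn
Gear 2: 64 mod 12 = 4
Fraction = 4 / 12 = 1/3 (gcd(4,12)=4) = 1/3

Answer: 1/3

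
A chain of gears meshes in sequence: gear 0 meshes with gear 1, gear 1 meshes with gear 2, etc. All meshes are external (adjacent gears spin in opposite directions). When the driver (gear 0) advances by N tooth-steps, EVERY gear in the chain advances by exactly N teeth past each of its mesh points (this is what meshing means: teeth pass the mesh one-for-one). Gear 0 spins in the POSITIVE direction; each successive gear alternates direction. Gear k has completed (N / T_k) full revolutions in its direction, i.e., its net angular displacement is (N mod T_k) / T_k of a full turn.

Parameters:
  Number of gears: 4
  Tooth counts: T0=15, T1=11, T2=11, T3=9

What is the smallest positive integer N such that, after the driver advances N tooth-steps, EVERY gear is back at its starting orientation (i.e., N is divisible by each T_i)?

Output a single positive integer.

Gear k returns to start when N is a multiple of T_k.
All gears at start simultaneously when N is a common multiple of [15, 11, 11, 9]; the smallest such N is lcm(15, 11, 11, 9).
Start: lcm = T0 = 15
Fold in T1=11: gcd(15, 11) = 1; lcm(15, 11) = 15 * 11 / 1 = 165 / 1 = 165
Fold in T2=11: gcd(165, 11) = 11; lcm(165, 11) = 165 * 11 / 11 = 1815 / 11 = 165
Fold in T3=9: gcd(165, 9) = 3; lcm(165, 9) = 165 * 9 / 3 = 1485 / 3 = 495
Full cycle length = 495

Answer: 495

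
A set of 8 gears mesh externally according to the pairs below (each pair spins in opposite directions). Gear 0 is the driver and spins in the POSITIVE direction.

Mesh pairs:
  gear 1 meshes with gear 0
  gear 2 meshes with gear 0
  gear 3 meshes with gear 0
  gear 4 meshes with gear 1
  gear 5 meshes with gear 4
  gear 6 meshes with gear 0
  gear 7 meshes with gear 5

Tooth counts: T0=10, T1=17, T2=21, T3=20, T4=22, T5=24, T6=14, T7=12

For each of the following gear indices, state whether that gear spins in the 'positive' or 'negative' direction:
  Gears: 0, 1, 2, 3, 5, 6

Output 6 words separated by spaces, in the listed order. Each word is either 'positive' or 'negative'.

Gear 0 (driver): positive (depth 0)
  gear 1: meshes with gear 0 -> depth 1 -> negative (opposite of gear 0)
  gear 2: meshes with gear 0 -> depth 1 -> negative (opposite of gear 0)
  gear 3: meshes with gear 0 -> depth 1 -> negative (opposite of gear 0)
  gear 4: meshes with gear 1 -> depth 2 -> positive (opposite of gear 1)
  gear 5: meshes with gear 4 -> depth 3 -> negative (opposite of gear 4)
  gear 6: meshes with gear 0 -> depth 1 -> negative (opposite of gear 0)
  gear 7: meshes with gear 5 -> depth 4 -> positive (opposite of gear 5)
Queried indices 0, 1, 2, 3, 5, 6 -> positive, negative, negative, negative, negative, negative

Answer: positive negative negative negative negative negative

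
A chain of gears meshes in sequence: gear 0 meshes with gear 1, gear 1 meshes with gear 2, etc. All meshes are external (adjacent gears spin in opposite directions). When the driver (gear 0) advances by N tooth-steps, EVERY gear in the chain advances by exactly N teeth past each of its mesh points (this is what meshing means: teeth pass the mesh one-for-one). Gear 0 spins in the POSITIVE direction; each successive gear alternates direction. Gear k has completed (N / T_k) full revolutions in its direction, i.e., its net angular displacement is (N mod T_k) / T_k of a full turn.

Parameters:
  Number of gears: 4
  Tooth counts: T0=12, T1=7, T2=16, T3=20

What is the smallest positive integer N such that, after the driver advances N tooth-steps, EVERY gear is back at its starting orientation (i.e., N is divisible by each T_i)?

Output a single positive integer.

Answer: 1680

Derivation:
Gear k returns to start when N is a multiple of T_k.
All gears at start simultaneously when N is a common multiple of [12, 7, 16, 20]; the smallest such N is lcm(12, 7, 16, 20).
Start: lcm = T0 = 12
Fold in T1=7: gcd(12, 7) = 1; lcm(12, 7) = 12 * 7 / 1 = 84 / 1 = 84
Fold in T2=16: gcd(84, 16) = 4; lcm(84, 16) = 84 * 16 / 4 = 1344 / 4 = 336
Fold in T3=20: gcd(336, 20) = 4; lcm(336, 20) = 336 * 20 / 4 = 6720 / 4 = 1680
Full cycle length = 1680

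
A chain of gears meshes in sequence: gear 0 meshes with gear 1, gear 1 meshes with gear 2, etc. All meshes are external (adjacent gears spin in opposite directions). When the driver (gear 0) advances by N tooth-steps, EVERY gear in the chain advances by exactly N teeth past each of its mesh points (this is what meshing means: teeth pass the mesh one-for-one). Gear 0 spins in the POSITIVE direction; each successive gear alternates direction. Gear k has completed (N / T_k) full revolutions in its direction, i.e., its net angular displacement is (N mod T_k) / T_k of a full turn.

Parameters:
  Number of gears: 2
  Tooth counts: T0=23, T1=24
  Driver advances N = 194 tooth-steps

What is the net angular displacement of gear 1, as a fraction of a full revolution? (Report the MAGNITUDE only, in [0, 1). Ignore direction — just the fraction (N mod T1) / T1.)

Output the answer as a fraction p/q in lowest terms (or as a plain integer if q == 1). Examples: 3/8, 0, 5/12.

Chain of 2 gears, tooth counts: [23, 24]
  gear 0: T0=23, direction=positive, advance = 194 mod 23 = 10 teeth = 10/23 turn
  gear 1: T1=24, direction=negative, advance = 194 mod 24 = 2 teeth = 2/24 turn
Gear 1: 194 mod 24 = 2
Fraction = 2 / 24 = 1/12 (gcd(2,24)=2) = 1/12

Answer: 1/12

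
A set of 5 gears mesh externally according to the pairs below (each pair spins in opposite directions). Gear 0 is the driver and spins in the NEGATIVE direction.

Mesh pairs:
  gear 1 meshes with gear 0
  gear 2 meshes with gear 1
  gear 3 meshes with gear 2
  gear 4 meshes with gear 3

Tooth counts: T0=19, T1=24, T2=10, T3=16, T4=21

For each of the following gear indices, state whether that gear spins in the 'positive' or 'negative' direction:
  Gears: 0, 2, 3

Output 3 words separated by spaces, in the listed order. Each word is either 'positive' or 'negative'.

Answer: negative negative positive

Derivation:
Gear 0 (driver): negative (depth 0)
  gear 1: meshes with gear 0 -> depth 1 -> positive (opposite of gear 0)
  gear 2: meshes with gear 1 -> depth 2 -> negative (opposite of gear 1)
  gear 3: meshes with gear 2 -> depth 3 -> positive (opposite of gear 2)
  gear 4: meshes with gear 3 -> depth 4 -> negative (opposite of gear 3)
Queried indices 0, 2, 3 -> negative, negative, positive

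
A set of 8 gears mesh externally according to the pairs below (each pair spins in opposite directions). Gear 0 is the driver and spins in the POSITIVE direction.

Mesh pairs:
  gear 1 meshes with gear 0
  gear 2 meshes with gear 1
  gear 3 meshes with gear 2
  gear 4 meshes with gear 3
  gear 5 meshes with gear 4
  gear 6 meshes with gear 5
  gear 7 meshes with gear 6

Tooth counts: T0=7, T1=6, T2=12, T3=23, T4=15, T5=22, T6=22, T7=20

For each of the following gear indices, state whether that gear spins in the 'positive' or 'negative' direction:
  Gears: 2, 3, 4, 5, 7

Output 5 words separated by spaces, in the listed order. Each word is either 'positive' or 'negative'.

Answer: positive negative positive negative negative

Derivation:
Gear 0 (driver): positive (depth 0)
  gear 1: meshes with gear 0 -> depth 1 -> negative (opposite of gear 0)
  gear 2: meshes with gear 1 -> depth 2 -> positive (opposite of gear 1)
  gear 3: meshes with gear 2 -> depth 3 -> negative (opposite of gear 2)
  gear 4: meshes with gear 3 -> depth 4 -> positive (opposite of gear 3)
  gear 5: meshes with gear 4 -> depth 5 -> negative (opposite of gear 4)
  gear 6: meshes with gear 5 -> depth 6 -> positive (opposite of gear 5)
  gear 7: meshes with gear 6 -> depth 7 -> negative (opposite of gear 6)
Queried indices 2, 3, 4, 5, 7 -> positive, negative, positive, negative, negative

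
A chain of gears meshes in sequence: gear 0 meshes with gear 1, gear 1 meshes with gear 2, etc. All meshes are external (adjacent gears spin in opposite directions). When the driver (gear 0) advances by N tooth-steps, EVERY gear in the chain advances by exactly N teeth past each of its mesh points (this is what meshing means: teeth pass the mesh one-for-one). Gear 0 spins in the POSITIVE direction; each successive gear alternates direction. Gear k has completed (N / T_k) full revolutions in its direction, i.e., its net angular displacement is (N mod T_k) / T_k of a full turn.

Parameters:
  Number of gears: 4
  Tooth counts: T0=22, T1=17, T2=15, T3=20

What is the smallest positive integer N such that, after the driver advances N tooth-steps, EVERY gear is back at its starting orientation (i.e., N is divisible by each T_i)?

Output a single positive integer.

Gear k returns to start when N is a multiple of T_k.
All gears at start simultaneously when N is a common multiple of [22, 17, 15, 20]; the smallest such N is lcm(22, 17, 15, 20).
Start: lcm = T0 = 22
Fold in T1=17: gcd(22, 17) = 1; lcm(22, 17) = 22 * 17 / 1 = 374 / 1 = 374
Fold in T2=15: gcd(374, 15) = 1; lcm(374, 15) = 374 * 15 / 1 = 5610 / 1 = 5610
Fold in T3=20: gcd(5610, 20) = 10; lcm(5610, 20) = 5610 * 20 / 10 = 112200 / 10 = 11220
Full cycle length = 11220

Answer: 11220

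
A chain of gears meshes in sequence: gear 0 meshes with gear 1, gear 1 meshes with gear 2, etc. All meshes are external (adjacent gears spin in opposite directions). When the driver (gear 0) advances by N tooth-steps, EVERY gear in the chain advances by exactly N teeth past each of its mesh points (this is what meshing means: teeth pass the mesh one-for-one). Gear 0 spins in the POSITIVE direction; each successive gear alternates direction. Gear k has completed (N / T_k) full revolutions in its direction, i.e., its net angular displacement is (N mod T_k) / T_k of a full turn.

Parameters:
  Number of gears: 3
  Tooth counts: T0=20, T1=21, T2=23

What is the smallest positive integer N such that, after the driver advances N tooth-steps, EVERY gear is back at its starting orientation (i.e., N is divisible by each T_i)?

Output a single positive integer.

Answer: 9660

Derivation:
Gear k returns to start when N is a multiple of T_k.
All gears at start simultaneously when N is a common multiple of [20, 21, 23]; the smallest such N is lcm(20, 21, 23).
Start: lcm = T0 = 20
Fold in T1=21: gcd(20, 21) = 1; lcm(20, 21) = 20 * 21 / 1 = 420 / 1 = 420
Fold in T2=23: gcd(420, 23) = 1; lcm(420, 23) = 420 * 23 / 1 = 9660 / 1 = 9660
Full cycle length = 9660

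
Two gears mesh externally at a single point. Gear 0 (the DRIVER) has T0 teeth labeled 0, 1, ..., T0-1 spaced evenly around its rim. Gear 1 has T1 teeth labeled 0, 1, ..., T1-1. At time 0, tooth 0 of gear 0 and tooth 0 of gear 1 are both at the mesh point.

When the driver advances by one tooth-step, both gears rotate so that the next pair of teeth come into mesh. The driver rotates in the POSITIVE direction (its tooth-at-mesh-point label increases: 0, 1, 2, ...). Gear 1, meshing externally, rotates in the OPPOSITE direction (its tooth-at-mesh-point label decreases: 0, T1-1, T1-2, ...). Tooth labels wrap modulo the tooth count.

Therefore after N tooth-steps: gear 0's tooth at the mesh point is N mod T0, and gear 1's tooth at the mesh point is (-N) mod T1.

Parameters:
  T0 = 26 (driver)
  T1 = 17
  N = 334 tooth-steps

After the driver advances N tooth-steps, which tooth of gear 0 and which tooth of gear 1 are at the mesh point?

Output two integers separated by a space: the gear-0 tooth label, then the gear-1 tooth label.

Answer: 22 6

Derivation:
Gear 0 (driver, T0=26): tooth at mesh = N mod T0
  334 = 12 * 26 + 22, so 334 mod 26 = 22
  gear 0 tooth = 22
Gear 1 (driven, T1=17): tooth at mesh = (-N) mod T1
  334 = 19 * 17 + 11, so 334 mod 17 = 11
  (-334) mod 17 = (-11) mod 17 = 17 - 11 = 6
Mesh after 334 steps: gear-0 tooth 22 meets gear-1 tooth 6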